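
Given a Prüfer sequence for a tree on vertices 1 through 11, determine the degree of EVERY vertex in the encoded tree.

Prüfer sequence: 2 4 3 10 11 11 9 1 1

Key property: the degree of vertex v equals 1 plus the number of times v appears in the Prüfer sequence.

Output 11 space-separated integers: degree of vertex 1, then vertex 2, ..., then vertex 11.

p_1 = 2: count[2] becomes 1
p_2 = 4: count[4] becomes 1
p_3 = 3: count[3] becomes 1
p_4 = 10: count[10] becomes 1
p_5 = 11: count[11] becomes 1
p_6 = 11: count[11] becomes 2
p_7 = 9: count[9] becomes 1
p_8 = 1: count[1] becomes 1
p_9 = 1: count[1] becomes 2
Degrees (1 + count): deg[1]=1+2=3, deg[2]=1+1=2, deg[3]=1+1=2, deg[4]=1+1=2, deg[5]=1+0=1, deg[6]=1+0=1, deg[7]=1+0=1, deg[8]=1+0=1, deg[9]=1+1=2, deg[10]=1+1=2, deg[11]=1+2=3

Answer: 3 2 2 2 1 1 1 1 2 2 3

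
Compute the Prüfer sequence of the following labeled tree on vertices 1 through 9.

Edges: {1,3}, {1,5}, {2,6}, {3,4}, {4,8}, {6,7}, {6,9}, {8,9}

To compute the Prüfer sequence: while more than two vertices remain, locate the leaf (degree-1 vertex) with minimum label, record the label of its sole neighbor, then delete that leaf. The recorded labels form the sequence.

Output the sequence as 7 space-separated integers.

Answer: 6 1 3 4 8 6 9

Derivation:
Step 1: leaves = {2,5,7}. Remove smallest leaf 2, emit neighbor 6.
Step 2: leaves = {5,7}. Remove smallest leaf 5, emit neighbor 1.
Step 3: leaves = {1,7}. Remove smallest leaf 1, emit neighbor 3.
Step 4: leaves = {3,7}. Remove smallest leaf 3, emit neighbor 4.
Step 5: leaves = {4,7}. Remove smallest leaf 4, emit neighbor 8.
Step 6: leaves = {7,8}. Remove smallest leaf 7, emit neighbor 6.
Step 7: leaves = {6,8}. Remove smallest leaf 6, emit neighbor 9.
Done: 2 vertices remain (8, 9). Sequence = [6 1 3 4 8 6 9]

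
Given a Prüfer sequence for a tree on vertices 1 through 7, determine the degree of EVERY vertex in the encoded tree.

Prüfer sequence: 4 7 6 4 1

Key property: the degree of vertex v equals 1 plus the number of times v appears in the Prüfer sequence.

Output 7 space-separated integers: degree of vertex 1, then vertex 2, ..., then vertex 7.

Answer: 2 1 1 3 1 2 2

Derivation:
p_1 = 4: count[4] becomes 1
p_2 = 7: count[7] becomes 1
p_3 = 6: count[6] becomes 1
p_4 = 4: count[4] becomes 2
p_5 = 1: count[1] becomes 1
Degrees (1 + count): deg[1]=1+1=2, deg[2]=1+0=1, deg[3]=1+0=1, deg[4]=1+2=3, deg[5]=1+0=1, deg[6]=1+1=2, deg[7]=1+1=2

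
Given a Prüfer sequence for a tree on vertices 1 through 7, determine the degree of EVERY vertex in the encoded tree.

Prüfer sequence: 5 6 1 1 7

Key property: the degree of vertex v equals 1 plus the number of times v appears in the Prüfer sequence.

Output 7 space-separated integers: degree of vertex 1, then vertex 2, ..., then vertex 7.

Answer: 3 1 1 1 2 2 2

Derivation:
p_1 = 5: count[5] becomes 1
p_2 = 6: count[6] becomes 1
p_3 = 1: count[1] becomes 1
p_4 = 1: count[1] becomes 2
p_5 = 7: count[7] becomes 1
Degrees (1 + count): deg[1]=1+2=3, deg[2]=1+0=1, deg[3]=1+0=1, deg[4]=1+0=1, deg[5]=1+1=2, deg[6]=1+1=2, deg[7]=1+1=2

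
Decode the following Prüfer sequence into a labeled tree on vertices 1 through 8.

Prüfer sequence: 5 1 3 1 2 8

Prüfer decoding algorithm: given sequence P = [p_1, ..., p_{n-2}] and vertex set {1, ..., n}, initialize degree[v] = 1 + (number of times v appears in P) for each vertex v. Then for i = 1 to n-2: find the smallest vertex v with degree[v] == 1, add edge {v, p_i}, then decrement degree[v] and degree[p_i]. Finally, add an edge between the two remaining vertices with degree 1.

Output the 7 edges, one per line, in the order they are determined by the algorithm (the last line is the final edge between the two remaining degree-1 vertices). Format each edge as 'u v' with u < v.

Answer: 4 5
1 5
3 6
1 3
1 2
2 8
7 8

Derivation:
Initial degrees: {1:3, 2:2, 3:2, 4:1, 5:2, 6:1, 7:1, 8:2}
Step 1: smallest deg-1 vertex = 4, p_1 = 5. Add edge {4,5}. Now deg[4]=0, deg[5]=1.
Step 2: smallest deg-1 vertex = 5, p_2 = 1. Add edge {1,5}. Now deg[5]=0, deg[1]=2.
Step 3: smallest deg-1 vertex = 6, p_3 = 3. Add edge {3,6}. Now deg[6]=0, deg[3]=1.
Step 4: smallest deg-1 vertex = 3, p_4 = 1. Add edge {1,3}. Now deg[3]=0, deg[1]=1.
Step 5: smallest deg-1 vertex = 1, p_5 = 2. Add edge {1,2}. Now deg[1]=0, deg[2]=1.
Step 6: smallest deg-1 vertex = 2, p_6 = 8. Add edge {2,8}. Now deg[2]=0, deg[8]=1.
Final: two remaining deg-1 vertices are 7, 8. Add edge {7,8}.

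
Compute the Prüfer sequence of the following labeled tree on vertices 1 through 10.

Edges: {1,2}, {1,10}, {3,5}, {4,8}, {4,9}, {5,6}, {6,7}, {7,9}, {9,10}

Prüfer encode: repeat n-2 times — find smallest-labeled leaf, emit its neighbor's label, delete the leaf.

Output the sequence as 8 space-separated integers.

Step 1: leaves = {2,3,8}. Remove smallest leaf 2, emit neighbor 1.
Step 2: leaves = {1,3,8}. Remove smallest leaf 1, emit neighbor 10.
Step 3: leaves = {3,8,10}. Remove smallest leaf 3, emit neighbor 5.
Step 4: leaves = {5,8,10}. Remove smallest leaf 5, emit neighbor 6.
Step 5: leaves = {6,8,10}. Remove smallest leaf 6, emit neighbor 7.
Step 6: leaves = {7,8,10}. Remove smallest leaf 7, emit neighbor 9.
Step 7: leaves = {8,10}. Remove smallest leaf 8, emit neighbor 4.
Step 8: leaves = {4,10}. Remove smallest leaf 4, emit neighbor 9.
Done: 2 vertices remain (9, 10). Sequence = [1 10 5 6 7 9 4 9]

Answer: 1 10 5 6 7 9 4 9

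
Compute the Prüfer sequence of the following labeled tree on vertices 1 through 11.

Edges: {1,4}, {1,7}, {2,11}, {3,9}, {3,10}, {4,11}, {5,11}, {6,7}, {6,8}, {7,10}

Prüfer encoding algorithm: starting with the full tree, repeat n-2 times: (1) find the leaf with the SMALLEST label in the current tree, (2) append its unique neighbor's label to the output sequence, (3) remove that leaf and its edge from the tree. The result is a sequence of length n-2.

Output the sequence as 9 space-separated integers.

Answer: 11 11 6 7 3 10 7 1 4

Derivation:
Step 1: leaves = {2,5,8,9}. Remove smallest leaf 2, emit neighbor 11.
Step 2: leaves = {5,8,9}. Remove smallest leaf 5, emit neighbor 11.
Step 3: leaves = {8,9,11}. Remove smallest leaf 8, emit neighbor 6.
Step 4: leaves = {6,9,11}. Remove smallest leaf 6, emit neighbor 7.
Step 5: leaves = {9,11}. Remove smallest leaf 9, emit neighbor 3.
Step 6: leaves = {3,11}. Remove smallest leaf 3, emit neighbor 10.
Step 7: leaves = {10,11}. Remove smallest leaf 10, emit neighbor 7.
Step 8: leaves = {7,11}. Remove smallest leaf 7, emit neighbor 1.
Step 9: leaves = {1,11}. Remove smallest leaf 1, emit neighbor 4.
Done: 2 vertices remain (4, 11). Sequence = [11 11 6 7 3 10 7 1 4]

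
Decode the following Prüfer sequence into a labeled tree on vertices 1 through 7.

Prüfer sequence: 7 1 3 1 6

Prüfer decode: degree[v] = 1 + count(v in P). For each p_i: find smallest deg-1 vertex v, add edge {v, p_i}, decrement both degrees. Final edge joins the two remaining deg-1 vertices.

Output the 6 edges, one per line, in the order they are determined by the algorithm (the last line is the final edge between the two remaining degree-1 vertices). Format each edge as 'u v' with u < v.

Initial degrees: {1:3, 2:1, 3:2, 4:1, 5:1, 6:2, 7:2}
Step 1: smallest deg-1 vertex = 2, p_1 = 7. Add edge {2,7}. Now deg[2]=0, deg[7]=1.
Step 2: smallest deg-1 vertex = 4, p_2 = 1. Add edge {1,4}. Now deg[4]=0, deg[1]=2.
Step 3: smallest deg-1 vertex = 5, p_3 = 3. Add edge {3,5}. Now deg[5]=0, deg[3]=1.
Step 4: smallest deg-1 vertex = 3, p_4 = 1. Add edge {1,3}. Now deg[3]=0, deg[1]=1.
Step 5: smallest deg-1 vertex = 1, p_5 = 6. Add edge {1,6}. Now deg[1]=0, deg[6]=1.
Final: two remaining deg-1 vertices are 6, 7. Add edge {6,7}.

Answer: 2 7
1 4
3 5
1 3
1 6
6 7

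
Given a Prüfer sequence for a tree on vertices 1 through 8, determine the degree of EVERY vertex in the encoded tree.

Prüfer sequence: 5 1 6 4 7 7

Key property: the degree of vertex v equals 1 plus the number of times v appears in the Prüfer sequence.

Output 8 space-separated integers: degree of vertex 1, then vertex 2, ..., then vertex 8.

p_1 = 5: count[5] becomes 1
p_2 = 1: count[1] becomes 1
p_3 = 6: count[6] becomes 1
p_4 = 4: count[4] becomes 1
p_5 = 7: count[7] becomes 1
p_6 = 7: count[7] becomes 2
Degrees (1 + count): deg[1]=1+1=2, deg[2]=1+0=1, deg[3]=1+0=1, deg[4]=1+1=2, deg[5]=1+1=2, deg[6]=1+1=2, deg[7]=1+2=3, deg[8]=1+0=1

Answer: 2 1 1 2 2 2 3 1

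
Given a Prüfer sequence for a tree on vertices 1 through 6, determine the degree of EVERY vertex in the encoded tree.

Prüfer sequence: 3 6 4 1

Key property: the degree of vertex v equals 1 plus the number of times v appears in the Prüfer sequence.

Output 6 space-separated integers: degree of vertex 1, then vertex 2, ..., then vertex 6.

p_1 = 3: count[3] becomes 1
p_2 = 6: count[6] becomes 1
p_3 = 4: count[4] becomes 1
p_4 = 1: count[1] becomes 1
Degrees (1 + count): deg[1]=1+1=2, deg[2]=1+0=1, deg[3]=1+1=2, deg[4]=1+1=2, deg[5]=1+0=1, deg[6]=1+1=2

Answer: 2 1 2 2 1 2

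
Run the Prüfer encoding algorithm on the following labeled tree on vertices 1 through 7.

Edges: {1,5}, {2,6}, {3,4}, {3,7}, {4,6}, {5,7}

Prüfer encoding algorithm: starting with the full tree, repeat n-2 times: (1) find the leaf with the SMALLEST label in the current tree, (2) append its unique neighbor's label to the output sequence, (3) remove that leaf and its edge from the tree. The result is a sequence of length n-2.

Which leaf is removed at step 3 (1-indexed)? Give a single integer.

Answer: 5

Derivation:
Step 1: current leaves = {1,2}. Remove leaf 1 (neighbor: 5).
Step 2: current leaves = {2,5}. Remove leaf 2 (neighbor: 6).
Step 3: current leaves = {5,6}. Remove leaf 5 (neighbor: 7).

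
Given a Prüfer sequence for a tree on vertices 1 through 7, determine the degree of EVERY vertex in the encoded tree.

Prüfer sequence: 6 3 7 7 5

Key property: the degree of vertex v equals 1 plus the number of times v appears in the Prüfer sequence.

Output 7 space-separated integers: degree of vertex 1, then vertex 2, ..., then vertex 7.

p_1 = 6: count[6] becomes 1
p_2 = 3: count[3] becomes 1
p_3 = 7: count[7] becomes 1
p_4 = 7: count[7] becomes 2
p_5 = 5: count[5] becomes 1
Degrees (1 + count): deg[1]=1+0=1, deg[2]=1+0=1, deg[3]=1+1=2, deg[4]=1+0=1, deg[5]=1+1=2, deg[6]=1+1=2, deg[7]=1+2=3

Answer: 1 1 2 1 2 2 3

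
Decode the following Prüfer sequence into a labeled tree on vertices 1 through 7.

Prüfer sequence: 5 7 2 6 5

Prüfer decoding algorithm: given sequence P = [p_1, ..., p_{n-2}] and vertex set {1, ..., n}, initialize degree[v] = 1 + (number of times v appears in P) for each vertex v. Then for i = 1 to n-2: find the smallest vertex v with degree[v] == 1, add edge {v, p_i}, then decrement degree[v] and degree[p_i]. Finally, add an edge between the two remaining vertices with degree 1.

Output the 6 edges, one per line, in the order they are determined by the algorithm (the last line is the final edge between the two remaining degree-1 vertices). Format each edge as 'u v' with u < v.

Answer: 1 5
3 7
2 4
2 6
5 6
5 7

Derivation:
Initial degrees: {1:1, 2:2, 3:1, 4:1, 5:3, 6:2, 7:2}
Step 1: smallest deg-1 vertex = 1, p_1 = 5. Add edge {1,5}. Now deg[1]=0, deg[5]=2.
Step 2: smallest deg-1 vertex = 3, p_2 = 7. Add edge {3,7}. Now deg[3]=0, deg[7]=1.
Step 3: smallest deg-1 vertex = 4, p_3 = 2. Add edge {2,4}. Now deg[4]=0, deg[2]=1.
Step 4: smallest deg-1 vertex = 2, p_4 = 6. Add edge {2,6}. Now deg[2]=0, deg[6]=1.
Step 5: smallest deg-1 vertex = 6, p_5 = 5. Add edge {5,6}. Now deg[6]=0, deg[5]=1.
Final: two remaining deg-1 vertices are 5, 7. Add edge {5,7}.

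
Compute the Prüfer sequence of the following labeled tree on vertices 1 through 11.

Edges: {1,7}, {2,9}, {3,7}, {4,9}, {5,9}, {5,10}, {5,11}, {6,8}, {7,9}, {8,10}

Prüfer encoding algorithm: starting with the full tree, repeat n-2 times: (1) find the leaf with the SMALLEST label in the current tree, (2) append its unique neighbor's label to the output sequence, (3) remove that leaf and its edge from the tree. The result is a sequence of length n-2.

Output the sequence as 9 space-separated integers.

Step 1: leaves = {1,2,3,4,6,11}. Remove smallest leaf 1, emit neighbor 7.
Step 2: leaves = {2,3,4,6,11}. Remove smallest leaf 2, emit neighbor 9.
Step 3: leaves = {3,4,6,11}. Remove smallest leaf 3, emit neighbor 7.
Step 4: leaves = {4,6,7,11}. Remove smallest leaf 4, emit neighbor 9.
Step 5: leaves = {6,7,11}. Remove smallest leaf 6, emit neighbor 8.
Step 6: leaves = {7,8,11}. Remove smallest leaf 7, emit neighbor 9.
Step 7: leaves = {8,9,11}. Remove smallest leaf 8, emit neighbor 10.
Step 8: leaves = {9,10,11}. Remove smallest leaf 9, emit neighbor 5.
Step 9: leaves = {10,11}. Remove smallest leaf 10, emit neighbor 5.
Done: 2 vertices remain (5, 11). Sequence = [7 9 7 9 8 9 10 5 5]

Answer: 7 9 7 9 8 9 10 5 5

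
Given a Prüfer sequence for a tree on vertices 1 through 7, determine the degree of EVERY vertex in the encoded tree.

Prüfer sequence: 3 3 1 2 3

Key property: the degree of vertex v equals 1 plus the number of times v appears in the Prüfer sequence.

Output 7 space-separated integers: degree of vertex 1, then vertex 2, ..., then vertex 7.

p_1 = 3: count[3] becomes 1
p_2 = 3: count[3] becomes 2
p_3 = 1: count[1] becomes 1
p_4 = 2: count[2] becomes 1
p_5 = 3: count[3] becomes 3
Degrees (1 + count): deg[1]=1+1=2, deg[2]=1+1=2, deg[3]=1+3=4, deg[4]=1+0=1, deg[5]=1+0=1, deg[6]=1+0=1, deg[7]=1+0=1

Answer: 2 2 4 1 1 1 1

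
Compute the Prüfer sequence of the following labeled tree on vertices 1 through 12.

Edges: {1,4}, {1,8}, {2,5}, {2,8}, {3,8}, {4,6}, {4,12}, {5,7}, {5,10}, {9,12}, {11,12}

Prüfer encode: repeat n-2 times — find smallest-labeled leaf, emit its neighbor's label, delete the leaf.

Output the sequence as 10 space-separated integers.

Step 1: leaves = {3,6,7,9,10,11}. Remove smallest leaf 3, emit neighbor 8.
Step 2: leaves = {6,7,9,10,11}. Remove smallest leaf 6, emit neighbor 4.
Step 3: leaves = {7,9,10,11}. Remove smallest leaf 7, emit neighbor 5.
Step 4: leaves = {9,10,11}. Remove smallest leaf 9, emit neighbor 12.
Step 5: leaves = {10,11}. Remove smallest leaf 10, emit neighbor 5.
Step 6: leaves = {5,11}. Remove smallest leaf 5, emit neighbor 2.
Step 7: leaves = {2,11}. Remove smallest leaf 2, emit neighbor 8.
Step 8: leaves = {8,11}. Remove smallest leaf 8, emit neighbor 1.
Step 9: leaves = {1,11}. Remove smallest leaf 1, emit neighbor 4.
Step 10: leaves = {4,11}. Remove smallest leaf 4, emit neighbor 12.
Done: 2 vertices remain (11, 12). Sequence = [8 4 5 12 5 2 8 1 4 12]

Answer: 8 4 5 12 5 2 8 1 4 12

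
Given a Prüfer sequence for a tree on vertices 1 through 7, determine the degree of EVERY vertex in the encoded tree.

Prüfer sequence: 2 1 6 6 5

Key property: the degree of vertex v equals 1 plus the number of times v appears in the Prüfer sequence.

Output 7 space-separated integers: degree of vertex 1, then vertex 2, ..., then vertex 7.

p_1 = 2: count[2] becomes 1
p_2 = 1: count[1] becomes 1
p_3 = 6: count[6] becomes 1
p_4 = 6: count[6] becomes 2
p_5 = 5: count[5] becomes 1
Degrees (1 + count): deg[1]=1+1=2, deg[2]=1+1=2, deg[3]=1+0=1, deg[4]=1+0=1, deg[5]=1+1=2, deg[6]=1+2=3, deg[7]=1+0=1

Answer: 2 2 1 1 2 3 1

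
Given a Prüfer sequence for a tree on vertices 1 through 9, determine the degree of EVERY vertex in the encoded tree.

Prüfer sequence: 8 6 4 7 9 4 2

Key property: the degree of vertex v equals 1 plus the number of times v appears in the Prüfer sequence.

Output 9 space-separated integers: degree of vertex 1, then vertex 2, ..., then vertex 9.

Answer: 1 2 1 3 1 2 2 2 2

Derivation:
p_1 = 8: count[8] becomes 1
p_2 = 6: count[6] becomes 1
p_3 = 4: count[4] becomes 1
p_4 = 7: count[7] becomes 1
p_5 = 9: count[9] becomes 1
p_6 = 4: count[4] becomes 2
p_7 = 2: count[2] becomes 1
Degrees (1 + count): deg[1]=1+0=1, deg[2]=1+1=2, deg[3]=1+0=1, deg[4]=1+2=3, deg[5]=1+0=1, deg[6]=1+1=2, deg[7]=1+1=2, deg[8]=1+1=2, deg[9]=1+1=2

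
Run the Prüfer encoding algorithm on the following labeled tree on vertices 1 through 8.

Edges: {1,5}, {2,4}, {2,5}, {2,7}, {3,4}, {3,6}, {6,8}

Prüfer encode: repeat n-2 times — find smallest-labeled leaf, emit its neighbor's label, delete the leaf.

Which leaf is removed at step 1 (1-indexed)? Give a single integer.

Answer: 1

Derivation:
Step 1: current leaves = {1,7,8}. Remove leaf 1 (neighbor: 5).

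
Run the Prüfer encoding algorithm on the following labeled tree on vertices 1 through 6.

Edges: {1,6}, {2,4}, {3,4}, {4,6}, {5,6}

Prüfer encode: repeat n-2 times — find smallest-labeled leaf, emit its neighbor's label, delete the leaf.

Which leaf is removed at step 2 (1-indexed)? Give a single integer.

Answer: 2

Derivation:
Step 1: current leaves = {1,2,3,5}. Remove leaf 1 (neighbor: 6).
Step 2: current leaves = {2,3,5}. Remove leaf 2 (neighbor: 4).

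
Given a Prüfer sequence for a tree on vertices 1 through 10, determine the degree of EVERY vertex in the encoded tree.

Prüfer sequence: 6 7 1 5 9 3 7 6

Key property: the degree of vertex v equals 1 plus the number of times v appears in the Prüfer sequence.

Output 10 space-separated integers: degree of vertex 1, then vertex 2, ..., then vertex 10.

p_1 = 6: count[6] becomes 1
p_2 = 7: count[7] becomes 1
p_3 = 1: count[1] becomes 1
p_4 = 5: count[5] becomes 1
p_5 = 9: count[9] becomes 1
p_6 = 3: count[3] becomes 1
p_7 = 7: count[7] becomes 2
p_8 = 6: count[6] becomes 2
Degrees (1 + count): deg[1]=1+1=2, deg[2]=1+0=1, deg[3]=1+1=2, deg[4]=1+0=1, deg[5]=1+1=2, deg[6]=1+2=3, deg[7]=1+2=3, deg[8]=1+0=1, deg[9]=1+1=2, deg[10]=1+0=1

Answer: 2 1 2 1 2 3 3 1 2 1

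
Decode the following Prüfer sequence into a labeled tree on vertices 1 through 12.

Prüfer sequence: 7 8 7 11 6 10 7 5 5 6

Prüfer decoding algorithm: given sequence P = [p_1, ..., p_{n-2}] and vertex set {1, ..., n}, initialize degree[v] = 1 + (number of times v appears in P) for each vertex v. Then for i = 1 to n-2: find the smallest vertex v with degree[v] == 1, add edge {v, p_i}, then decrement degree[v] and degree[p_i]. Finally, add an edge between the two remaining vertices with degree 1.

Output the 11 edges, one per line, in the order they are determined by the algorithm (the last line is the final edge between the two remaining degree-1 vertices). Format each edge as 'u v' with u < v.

Initial degrees: {1:1, 2:1, 3:1, 4:1, 5:3, 6:3, 7:4, 8:2, 9:1, 10:2, 11:2, 12:1}
Step 1: smallest deg-1 vertex = 1, p_1 = 7. Add edge {1,7}. Now deg[1]=0, deg[7]=3.
Step 2: smallest deg-1 vertex = 2, p_2 = 8. Add edge {2,8}. Now deg[2]=0, deg[8]=1.
Step 3: smallest deg-1 vertex = 3, p_3 = 7. Add edge {3,7}. Now deg[3]=0, deg[7]=2.
Step 4: smallest deg-1 vertex = 4, p_4 = 11. Add edge {4,11}. Now deg[4]=0, deg[11]=1.
Step 5: smallest deg-1 vertex = 8, p_5 = 6. Add edge {6,8}. Now deg[8]=0, deg[6]=2.
Step 6: smallest deg-1 vertex = 9, p_6 = 10. Add edge {9,10}. Now deg[9]=0, deg[10]=1.
Step 7: smallest deg-1 vertex = 10, p_7 = 7. Add edge {7,10}. Now deg[10]=0, deg[7]=1.
Step 8: smallest deg-1 vertex = 7, p_8 = 5. Add edge {5,7}. Now deg[7]=0, deg[5]=2.
Step 9: smallest deg-1 vertex = 11, p_9 = 5. Add edge {5,11}. Now deg[11]=0, deg[5]=1.
Step 10: smallest deg-1 vertex = 5, p_10 = 6. Add edge {5,6}. Now deg[5]=0, deg[6]=1.
Final: two remaining deg-1 vertices are 6, 12. Add edge {6,12}.

Answer: 1 7
2 8
3 7
4 11
6 8
9 10
7 10
5 7
5 11
5 6
6 12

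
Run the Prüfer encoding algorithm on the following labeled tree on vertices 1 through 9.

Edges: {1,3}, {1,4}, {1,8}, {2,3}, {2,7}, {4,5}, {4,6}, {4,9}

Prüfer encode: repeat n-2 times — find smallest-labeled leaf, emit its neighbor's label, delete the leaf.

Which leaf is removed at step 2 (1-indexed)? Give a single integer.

Answer: 6

Derivation:
Step 1: current leaves = {5,6,7,8,9}. Remove leaf 5 (neighbor: 4).
Step 2: current leaves = {6,7,8,9}. Remove leaf 6 (neighbor: 4).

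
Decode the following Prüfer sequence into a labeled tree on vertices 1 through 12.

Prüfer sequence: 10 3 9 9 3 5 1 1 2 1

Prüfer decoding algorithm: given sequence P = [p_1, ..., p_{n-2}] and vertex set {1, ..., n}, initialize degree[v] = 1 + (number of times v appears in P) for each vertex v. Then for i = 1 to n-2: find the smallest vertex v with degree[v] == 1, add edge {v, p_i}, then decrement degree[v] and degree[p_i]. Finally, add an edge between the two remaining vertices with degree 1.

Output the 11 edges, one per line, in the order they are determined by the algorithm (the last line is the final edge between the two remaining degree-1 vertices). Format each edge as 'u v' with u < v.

Answer: 4 10
3 6
7 9
8 9
3 9
3 5
1 5
1 10
2 11
1 2
1 12

Derivation:
Initial degrees: {1:4, 2:2, 3:3, 4:1, 5:2, 6:1, 7:1, 8:1, 9:3, 10:2, 11:1, 12:1}
Step 1: smallest deg-1 vertex = 4, p_1 = 10. Add edge {4,10}. Now deg[4]=0, deg[10]=1.
Step 2: smallest deg-1 vertex = 6, p_2 = 3. Add edge {3,6}. Now deg[6]=0, deg[3]=2.
Step 3: smallest deg-1 vertex = 7, p_3 = 9. Add edge {7,9}. Now deg[7]=0, deg[9]=2.
Step 4: smallest deg-1 vertex = 8, p_4 = 9. Add edge {8,9}. Now deg[8]=0, deg[9]=1.
Step 5: smallest deg-1 vertex = 9, p_5 = 3. Add edge {3,9}. Now deg[9]=0, deg[3]=1.
Step 6: smallest deg-1 vertex = 3, p_6 = 5. Add edge {3,5}. Now deg[3]=0, deg[5]=1.
Step 7: smallest deg-1 vertex = 5, p_7 = 1. Add edge {1,5}. Now deg[5]=0, deg[1]=3.
Step 8: smallest deg-1 vertex = 10, p_8 = 1. Add edge {1,10}. Now deg[10]=0, deg[1]=2.
Step 9: smallest deg-1 vertex = 11, p_9 = 2. Add edge {2,11}. Now deg[11]=0, deg[2]=1.
Step 10: smallest deg-1 vertex = 2, p_10 = 1. Add edge {1,2}. Now deg[2]=0, deg[1]=1.
Final: two remaining deg-1 vertices are 1, 12. Add edge {1,12}.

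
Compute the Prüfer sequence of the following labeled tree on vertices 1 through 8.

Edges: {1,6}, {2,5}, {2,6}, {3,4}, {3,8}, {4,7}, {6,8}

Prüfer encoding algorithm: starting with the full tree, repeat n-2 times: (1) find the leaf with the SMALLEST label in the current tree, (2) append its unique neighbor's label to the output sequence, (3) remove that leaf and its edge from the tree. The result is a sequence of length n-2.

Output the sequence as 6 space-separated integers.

Step 1: leaves = {1,5,7}. Remove smallest leaf 1, emit neighbor 6.
Step 2: leaves = {5,7}. Remove smallest leaf 5, emit neighbor 2.
Step 3: leaves = {2,7}. Remove smallest leaf 2, emit neighbor 6.
Step 4: leaves = {6,7}. Remove smallest leaf 6, emit neighbor 8.
Step 5: leaves = {7,8}. Remove smallest leaf 7, emit neighbor 4.
Step 6: leaves = {4,8}. Remove smallest leaf 4, emit neighbor 3.
Done: 2 vertices remain (3, 8). Sequence = [6 2 6 8 4 3]

Answer: 6 2 6 8 4 3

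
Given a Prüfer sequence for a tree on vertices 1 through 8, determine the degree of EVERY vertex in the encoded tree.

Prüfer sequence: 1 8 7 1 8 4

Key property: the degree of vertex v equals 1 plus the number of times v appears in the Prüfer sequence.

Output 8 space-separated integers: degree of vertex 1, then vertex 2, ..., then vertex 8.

p_1 = 1: count[1] becomes 1
p_2 = 8: count[8] becomes 1
p_3 = 7: count[7] becomes 1
p_4 = 1: count[1] becomes 2
p_5 = 8: count[8] becomes 2
p_6 = 4: count[4] becomes 1
Degrees (1 + count): deg[1]=1+2=3, deg[2]=1+0=1, deg[3]=1+0=1, deg[4]=1+1=2, deg[5]=1+0=1, deg[6]=1+0=1, deg[7]=1+1=2, deg[8]=1+2=3

Answer: 3 1 1 2 1 1 2 3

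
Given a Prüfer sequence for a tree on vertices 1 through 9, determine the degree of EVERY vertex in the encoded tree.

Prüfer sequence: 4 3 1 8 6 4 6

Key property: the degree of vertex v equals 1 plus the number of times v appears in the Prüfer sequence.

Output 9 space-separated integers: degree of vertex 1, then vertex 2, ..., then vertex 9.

p_1 = 4: count[4] becomes 1
p_2 = 3: count[3] becomes 1
p_3 = 1: count[1] becomes 1
p_4 = 8: count[8] becomes 1
p_5 = 6: count[6] becomes 1
p_6 = 4: count[4] becomes 2
p_7 = 6: count[6] becomes 2
Degrees (1 + count): deg[1]=1+1=2, deg[2]=1+0=1, deg[3]=1+1=2, deg[4]=1+2=3, deg[5]=1+0=1, deg[6]=1+2=3, deg[7]=1+0=1, deg[8]=1+1=2, deg[9]=1+0=1

Answer: 2 1 2 3 1 3 1 2 1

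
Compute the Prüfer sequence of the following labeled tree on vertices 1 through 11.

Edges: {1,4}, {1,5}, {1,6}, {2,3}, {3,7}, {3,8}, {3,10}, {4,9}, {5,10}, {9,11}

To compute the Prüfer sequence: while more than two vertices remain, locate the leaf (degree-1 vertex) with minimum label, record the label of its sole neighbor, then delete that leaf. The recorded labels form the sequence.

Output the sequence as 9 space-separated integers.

Step 1: leaves = {2,6,7,8,11}. Remove smallest leaf 2, emit neighbor 3.
Step 2: leaves = {6,7,8,11}. Remove smallest leaf 6, emit neighbor 1.
Step 3: leaves = {7,8,11}. Remove smallest leaf 7, emit neighbor 3.
Step 4: leaves = {8,11}. Remove smallest leaf 8, emit neighbor 3.
Step 5: leaves = {3,11}. Remove smallest leaf 3, emit neighbor 10.
Step 6: leaves = {10,11}. Remove smallest leaf 10, emit neighbor 5.
Step 7: leaves = {5,11}. Remove smallest leaf 5, emit neighbor 1.
Step 8: leaves = {1,11}. Remove smallest leaf 1, emit neighbor 4.
Step 9: leaves = {4,11}. Remove smallest leaf 4, emit neighbor 9.
Done: 2 vertices remain (9, 11). Sequence = [3 1 3 3 10 5 1 4 9]

Answer: 3 1 3 3 10 5 1 4 9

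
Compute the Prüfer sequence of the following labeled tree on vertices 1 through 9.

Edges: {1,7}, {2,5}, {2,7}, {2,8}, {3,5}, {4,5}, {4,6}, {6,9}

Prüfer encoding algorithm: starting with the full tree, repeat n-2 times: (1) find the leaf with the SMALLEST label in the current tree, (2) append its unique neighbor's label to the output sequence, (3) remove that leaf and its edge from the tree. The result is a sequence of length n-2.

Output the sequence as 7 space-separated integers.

Step 1: leaves = {1,3,8,9}. Remove smallest leaf 1, emit neighbor 7.
Step 2: leaves = {3,7,8,9}. Remove smallest leaf 3, emit neighbor 5.
Step 3: leaves = {7,8,9}. Remove smallest leaf 7, emit neighbor 2.
Step 4: leaves = {8,9}. Remove smallest leaf 8, emit neighbor 2.
Step 5: leaves = {2,9}. Remove smallest leaf 2, emit neighbor 5.
Step 6: leaves = {5,9}. Remove smallest leaf 5, emit neighbor 4.
Step 7: leaves = {4,9}. Remove smallest leaf 4, emit neighbor 6.
Done: 2 vertices remain (6, 9). Sequence = [7 5 2 2 5 4 6]

Answer: 7 5 2 2 5 4 6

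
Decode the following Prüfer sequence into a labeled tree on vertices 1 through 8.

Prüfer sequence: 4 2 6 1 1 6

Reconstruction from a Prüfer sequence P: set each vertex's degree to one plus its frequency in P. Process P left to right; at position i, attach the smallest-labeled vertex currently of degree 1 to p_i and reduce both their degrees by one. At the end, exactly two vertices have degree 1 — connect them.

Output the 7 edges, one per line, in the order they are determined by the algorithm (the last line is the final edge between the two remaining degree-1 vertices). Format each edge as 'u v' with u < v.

Answer: 3 4
2 4
2 6
1 5
1 7
1 6
6 8

Derivation:
Initial degrees: {1:3, 2:2, 3:1, 4:2, 5:1, 6:3, 7:1, 8:1}
Step 1: smallest deg-1 vertex = 3, p_1 = 4. Add edge {3,4}. Now deg[3]=0, deg[4]=1.
Step 2: smallest deg-1 vertex = 4, p_2 = 2. Add edge {2,4}. Now deg[4]=0, deg[2]=1.
Step 3: smallest deg-1 vertex = 2, p_3 = 6. Add edge {2,6}. Now deg[2]=0, deg[6]=2.
Step 4: smallest deg-1 vertex = 5, p_4 = 1. Add edge {1,5}. Now deg[5]=0, deg[1]=2.
Step 5: smallest deg-1 vertex = 7, p_5 = 1. Add edge {1,7}. Now deg[7]=0, deg[1]=1.
Step 6: smallest deg-1 vertex = 1, p_6 = 6. Add edge {1,6}. Now deg[1]=0, deg[6]=1.
Final: two remaining deg-1 vertices are 6, 8. Add edge {6,8}.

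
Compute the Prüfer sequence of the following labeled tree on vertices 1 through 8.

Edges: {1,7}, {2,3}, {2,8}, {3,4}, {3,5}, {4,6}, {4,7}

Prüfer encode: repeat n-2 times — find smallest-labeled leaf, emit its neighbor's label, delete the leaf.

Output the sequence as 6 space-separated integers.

Step 1: leaves = {1,5,6,8}. Remove smallest leaf 1, emit neighbor 7.
Step 2: leaves = {5,6,7,8}. Remove smallest leaf 5, emit neighbor 3.
Step 3: leaves = {6,7,8}. Remove smallest leaf 6, emit neighbor 4.
Step 4: leaves = {7,8}. Remove smallest leaf 7, emit neighbor 4.
Step 5: leaves = {4,8}. Remove smallest leaf 4, emit neighbor 3.
Step 6: leaves = {3,8}. Remove smallest leaf 3, emit neighbor 2.
Done: 2 vertices remain (2, 8). Sequence = [7 3 4 4 3 2]

Answer: 7 3 4 4 3 2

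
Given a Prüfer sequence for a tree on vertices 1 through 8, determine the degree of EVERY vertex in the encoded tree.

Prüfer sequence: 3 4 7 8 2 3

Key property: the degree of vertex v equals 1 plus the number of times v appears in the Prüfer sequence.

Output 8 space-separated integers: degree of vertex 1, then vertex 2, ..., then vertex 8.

Answer: 1 2 3 2 1 1 2 2

Derivation:
p_1 = 3: count[3] becomes 1
p_2 = 4: count[4] becomes 1
p_3 = 7: count[7] becomes 1
p_4 = 8: count[8] becomes 1
p_5 = 2: count[2] becomes 1
p_6 = 3: count[3] becomes 2
Degrees (1 + count): deg[1]=1+0=1, deg[2]=1+1=2, deg[3]=1+2=3, deg[4]=1+1=2, deg[5]=1+0=1, deg[6]=1+0=1, deg[7]=1+1=2, deg[8]=1+1=2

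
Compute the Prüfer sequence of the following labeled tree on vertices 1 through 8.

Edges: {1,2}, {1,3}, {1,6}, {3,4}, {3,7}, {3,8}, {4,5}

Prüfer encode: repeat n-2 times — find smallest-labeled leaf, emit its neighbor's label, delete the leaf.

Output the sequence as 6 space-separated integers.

Answer: 1 4 3 1 3 3

Derivation:
Step 1: leaves = {2,5,6,7,8}. Remove smallest leaf 2, emit neighbor 1.
Step 2: leaves = {5,6,7,8}. Remove smallest leaf 5, emit neighbor 4.
Step 3: leaves = {4,6,7,8}. Remove smallest leaf 4, emit neighbor 3.
Step 4: leaves = {6,7,8}. Remove smallest leaf 6, emit neighbor 1.
Step 5: leaves = {1,7,8}. Remove smallest leaf 1, emit neighbor 3.
Step 6: leaves = {7,8}. Remove smallest leaf 7, emit neighbor 3.
Done: 2 vertices remain (3, 8). Sequence = [1 4 3 1 3 3]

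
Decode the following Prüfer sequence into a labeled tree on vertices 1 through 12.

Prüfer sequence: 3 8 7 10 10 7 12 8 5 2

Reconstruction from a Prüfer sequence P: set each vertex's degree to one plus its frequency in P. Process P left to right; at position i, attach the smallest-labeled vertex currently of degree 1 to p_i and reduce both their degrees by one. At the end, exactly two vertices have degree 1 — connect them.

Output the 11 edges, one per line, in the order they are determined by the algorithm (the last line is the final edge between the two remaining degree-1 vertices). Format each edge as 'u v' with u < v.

Initial degrees: {1:1, 2:2, 3:2, 4:1, 5:2, 6:1, 7:3, 8:3, 9:1, 10:3, 11:1, 12:2}
Step 1: smallest deg-1 vertex = 1, p_1 = 3. Add edge {1,3}. Now deg[1]=0, deg[3]=1.
Step 2: smallest deg-1 vertex = 3, p_2 = 8. Add edge {3,8}. Now deg[3]=0, deg[8]=2.
Step 3: smallest deg-1 vertex = 4, p_3 = 7. Add edge {4,7}. Now deg[4]=0, deg[7]=2.
Step 4: smallest deg-1 vertex = 6, p_4 = 10. Add edge {6,10}. Now deg[6]=0, deg[10]=2.
Step 5: smallest deg-1 vertex = 9, p_5 = 10. Add edge {9,10}. Now deg[9]=0, deg[10]=1.
Step 6: smallest deg-1 vertex = 10, p_6 = 7. Add edge {7,10}. Now deg[10]=0, deg[7]=1.
Step 7: smallest deg-1 vertex = 7, p_7 = 12. Add edge {7,12}. Now deg[7]=0, deg[12]=1.
Step 8: smallest deg-1 vertex = 11, p_8 = 8. Add edge {8,11}. Now deg[11]=0, deg[8]=1.
Step 9: smallest deg-1 vertex = 8, p_9 = 5. Add edge {5,8}. Now deg[8]=0, deg[5]=1.
Step 10: smallest deg-1 vertex = 5, p_10 = 2. Add edge {2,5}. Now deg[5]=0, deg[2]=1.
Final: two remaining deg-1 vertices are 2, 12. Add edge {2,12}.

Answer: 1 3
3 8
4 7
6 10
9 10
7 10
7 12
8 11
5 8
2 5
2 12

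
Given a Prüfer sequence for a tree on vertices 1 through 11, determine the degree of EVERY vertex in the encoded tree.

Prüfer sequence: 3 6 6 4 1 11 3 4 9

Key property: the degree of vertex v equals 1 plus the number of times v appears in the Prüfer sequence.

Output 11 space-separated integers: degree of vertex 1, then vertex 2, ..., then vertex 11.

p_1 = 3: count[3] becomes 1
p_2 = 6: count[6] becomes 1
p_3 = 6: count[6] becomes 2
p_4 = 4: count[4] becomes 1
p_5 = 1: count[1] becomes 1
p_6 = 11: count[11] becomes 1
p_7 = 3: count[3] becomes 2
p_8 = 4: count[4] becomes 2
p_9 = 9: count[9] becomes 1
Degrees (1 + count): deg[1]=1+1=2, deg[2]=1+0=1, deg[3]=1+2=3, deg[4]=1+2=3, deg[5]=1+0=1, deg[6]=1+2=3, deg[7]=1+0=1, deg[8]=1+0=1, deg[9]=1+1=2, deg[10]=1+0=1, deg[11]=1+1=2

Answer: 2 1 3 3 1 3 1 1 2 1 2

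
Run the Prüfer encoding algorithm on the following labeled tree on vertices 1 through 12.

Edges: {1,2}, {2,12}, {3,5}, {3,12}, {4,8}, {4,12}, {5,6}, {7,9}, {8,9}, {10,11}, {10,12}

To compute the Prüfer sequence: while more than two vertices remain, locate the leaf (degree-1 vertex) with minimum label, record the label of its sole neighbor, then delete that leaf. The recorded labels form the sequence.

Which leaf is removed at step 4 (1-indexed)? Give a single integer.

Step 1: current leaves = {1,6,7,11}. Remove leaf 1 (neighbor: 2).
Step 2: current leaves = {2,6,7,11}. Remove leaf 2 (neighbor: 12).
Step 3: current leaves = {6,7,11}. Remove leaf 6 (neighbor: 5).
Step 4: current leaves = {5,7,11}. Remove leaf 5 (neighbor: 3).

Answer: 5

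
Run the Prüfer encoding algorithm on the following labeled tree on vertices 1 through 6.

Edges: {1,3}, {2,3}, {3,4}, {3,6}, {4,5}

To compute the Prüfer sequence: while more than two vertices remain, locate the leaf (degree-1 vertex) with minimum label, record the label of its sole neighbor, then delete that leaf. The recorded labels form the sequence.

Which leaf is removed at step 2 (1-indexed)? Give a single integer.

Answer: 2

Derivation:
Step 1: current leaves = {1,2,5,6}. Remove leaf 1 (neighbor: 3).
Step 2: current leaves = {2,5,6}. Remove leaf 2 (neighbor: 3).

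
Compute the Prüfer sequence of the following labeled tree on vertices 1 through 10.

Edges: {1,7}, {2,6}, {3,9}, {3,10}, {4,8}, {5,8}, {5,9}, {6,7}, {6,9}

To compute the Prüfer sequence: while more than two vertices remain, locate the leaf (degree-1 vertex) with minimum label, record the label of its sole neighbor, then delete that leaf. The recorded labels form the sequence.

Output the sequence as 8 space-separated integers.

Answer: 7 6 8 6 9 5 9 3

Derivation:
Step 1: leaves = {1,2,4,10}. Remove smallest leaf 1, emit neighbor 7.
Step 2: leaves = {2,4,7,10}. Remove smallest leaf 2, emit neighbor 6.
Step 3: leaves = {4,7,10}. Remove smallest leaf 4, emit neighbor 8.
Step 4: leaves = {7,8,10}. Remove smallest leaf 7, emit neighbor 6.
Step 5: leaves = {6,8,10}. Remove smallest leaf 6, emit neighbor 9.
Step 6: leaves = {8,10}. Remove smallest leaf 8, emit neighbor 5.
Step 7: leaves = {5,10}. Remove smallest leaf 5, emit neighbor 9.
Step 8: leaves = {9,10}. Remove smallest leaf 9, emit neighbor 3.
Done: 2 vertices remain (3, 10). Sequence = [7 6 8 6 9 5 9 3]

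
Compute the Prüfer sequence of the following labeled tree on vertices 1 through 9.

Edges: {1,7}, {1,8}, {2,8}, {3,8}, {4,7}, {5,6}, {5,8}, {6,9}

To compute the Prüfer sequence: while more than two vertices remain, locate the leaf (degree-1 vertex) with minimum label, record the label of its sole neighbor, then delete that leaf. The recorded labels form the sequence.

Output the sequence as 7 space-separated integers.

Step 1: leaves = {2,3,4,9}. Remove smallest leaf 2, emit neighbor 8.
Step 2: leaves = {3,4,9}. Remove smallest leaf 3, emit neighbor 8.
Step 3: leaves = {4,9}. Remove smallest leaf 4, emit neighbor 7.
Step 4: leaves = {7,9}. Remove smallest leaf 7, emit neighbor 1.
Step 5: leaves = {1,9}. Remove smallest leaf 1, emit neighbor 8.
Step 6: leaves = {8,9}. Remove smallest leaf 8, emit neighbor 5.
Step 7: leaves = {5,9}. Remove smallest leaf 5, emit neighbor 6.
Done: 2 vertices remain (6, 9). Sequence = [8 8 7 1 8 5 6]

Answer: 8 8 7 1 8 5 6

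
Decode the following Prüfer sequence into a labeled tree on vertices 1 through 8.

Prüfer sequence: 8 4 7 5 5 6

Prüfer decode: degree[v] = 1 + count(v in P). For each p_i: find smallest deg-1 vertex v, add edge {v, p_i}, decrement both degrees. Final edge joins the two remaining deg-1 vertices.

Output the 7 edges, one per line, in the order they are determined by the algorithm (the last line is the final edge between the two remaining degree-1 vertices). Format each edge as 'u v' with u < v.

Answer: 1 8
2 4
3 7
4 5
5 7
5 6
6 8

Derivation:
Initial degrees: {1:1, 2:1, 3:1, 4:2, 5:3, 6:2, 7:2, 8:2}
Step 1: smallest deg-1 vertex = 1, p_1 = 8. Add edge {1,8}. Now deg[1]=0, deg[8]=1.
Step 2: smallest deg-1 vertex = 2, p_2 = 4. Add edge {2,4}. Now deg[2]=0, deg[4]=1.
Step 3: smallest deg-1 vertex = 3, p_3 = 7. Add edge {3,7}. Now deg[3]=0, deg[7]=1.
Step 4: smallest deg-1 vertex = 4, p_4 = 5. Add edge {4,5}. Now deg[4]=0, deg[5]=2.
Step 5: smallest deg-1 vertex = 7, p_5 = 5. Add edge {5,7}. Now deg[7]=0, deg[5]=1.
Step 6: smallest deg-1 vertex = 5, p_6 = 6. Add edge {5,6}. Now deg[5]=0, deg[6]=1.
Final: two remaining deg-1 vertices are 6, 8. Add edge {6,8}.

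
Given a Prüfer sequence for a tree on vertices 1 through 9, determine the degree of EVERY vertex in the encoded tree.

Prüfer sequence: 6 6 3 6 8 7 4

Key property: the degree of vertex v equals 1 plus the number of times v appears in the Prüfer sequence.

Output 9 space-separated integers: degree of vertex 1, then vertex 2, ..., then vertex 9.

p_1 = 6: count[6] becomes 1
p_2 = 6: count[6] becomes 2
p_3 = 3: count[3] becomes 1
p_4 = 6: count[6] becomes 3
p_5 = 8: count[8] becomes 1
p_6 = 7: count[7] becomes 1
p_7 = 4: count[4] becomes 1
Degrees (1 + count): deg[1]=1+0=1, deg[2]=1+0=1, deg[3]=1+1=2, deg[4]=1+1=2, deg[5]=1+0=1, deg[6]=1+3=4, deg[7]=1+1=2, deg[8]=1+1=2, deg[9]=1+0=1

Answer: 1 1 2 2 1 4 2 2 1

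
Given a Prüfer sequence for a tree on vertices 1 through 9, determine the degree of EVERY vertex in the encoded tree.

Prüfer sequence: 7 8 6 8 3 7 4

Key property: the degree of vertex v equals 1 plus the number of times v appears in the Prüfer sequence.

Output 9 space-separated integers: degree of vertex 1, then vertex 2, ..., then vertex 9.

p_1 = 7: count[7] becomes 1
p_2 = 8: count[8] becomes 1
p_3 = 6: count[6] becomes 1
p_4 = 8: count[8] becomes 2
p_5 = 3: count[3] becomes 1
p_6 = 7: count[7] becomes 2
p_7 = 4: count[4] becomes 1
Degrees (1 + count): deg[1]=1+0=1, deg[2]=1+0=1, deg[3]=1+1=2, deg[4]=1+1=2, deg[5]=1+0=1, deg[6]=1+1=2, deg[7]=1+2=3, deg[8]=1+2=3, deg[9]=1+0=1

Answer: 1 1 2 2 1 2 3 3 1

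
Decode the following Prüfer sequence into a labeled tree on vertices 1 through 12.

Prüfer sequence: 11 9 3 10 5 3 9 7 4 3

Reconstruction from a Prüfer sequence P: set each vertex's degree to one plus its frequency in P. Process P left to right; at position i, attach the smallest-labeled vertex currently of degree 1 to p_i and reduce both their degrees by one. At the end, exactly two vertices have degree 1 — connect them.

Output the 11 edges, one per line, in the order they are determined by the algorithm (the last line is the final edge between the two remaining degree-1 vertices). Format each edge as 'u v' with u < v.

Answer: 1 11
2 9
3 6
8 10
5 10
3 5
9 11
7 9
4 7
3 4
3 12

Derivation:
Initial degrees: {1:1, 2:1, 3:4, 4:2, 5:2, 6:1, 7:2, 8:1, 9:3, 10:2, 11:2, 12:1}
Step 1: smallest deg-1 vertex = 1, p_1 = 11. Add edge {1,11}. Now deg[1]=0, deg[11]=1.
Step 2: smallest deg-1 vertex = 2, p_2 = 9. Add edge {2,9}. Now deg[2]=0, deg[9]=2.
Step 3: smallest deg-1 vertex = 6, p_3 = 3. Add edge {3,6}. Now deg[6]=0, deg[3]=3.
Step 4: smallest deg-1 vertex = 8, p_4 = 10. Add edge {8,10}. Now deg[8]=0, deg[10]=1.
Step 5: smallest deg-1 vertex = 10, p_5 = 5. Add edge {5,10}. Now deg[10]=0, deg[5]=1.
Step 6: smallest deg-1 vertex = 5, p_6 = 3. Add edge {3,5}. Now deg[5]=0, deg[3]=2.
Step 7: smallest deg-1 vertex = 11, p_7 = 9. Add edge {9,11}. Now deg[11]=0, deg[9]=1.
Step 8: smallest deg-1 vertex = 9, p_8 = 7. Add edge {7,9}. Now deg[9]=0, deg[7]=1.
Step 9: smallest deg-1 vertex = 7, p_9 = 4. Add edge {4,7}. Now deg[7]=0, deg[4]=1.
Step 10: smallest deg-1 vertex = 4, p_10 = 3. Add edge {3,4}. Now deg[4]=0, deg[3]=1.
Final: two remaining deg-1 vertices are 3, 12. Add edge {3,12}.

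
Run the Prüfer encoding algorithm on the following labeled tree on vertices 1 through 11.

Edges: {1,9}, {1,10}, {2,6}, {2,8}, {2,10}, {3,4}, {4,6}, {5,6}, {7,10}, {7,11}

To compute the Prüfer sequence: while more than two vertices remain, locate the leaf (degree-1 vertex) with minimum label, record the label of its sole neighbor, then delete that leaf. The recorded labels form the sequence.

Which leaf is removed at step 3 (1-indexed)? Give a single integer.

Answer: 5

Derivation:
Step 1: current leaves = {3,5,8,9,11}. Remove leaf 3 (neighbor: 4).
Step 2: current leaves = {4,5,8,9,11}. Remove leaf 4 (neighbor: 6).
Step 3: current leaves = {5,8,9,11}. Remove leaf 5 (neighbor: 6).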